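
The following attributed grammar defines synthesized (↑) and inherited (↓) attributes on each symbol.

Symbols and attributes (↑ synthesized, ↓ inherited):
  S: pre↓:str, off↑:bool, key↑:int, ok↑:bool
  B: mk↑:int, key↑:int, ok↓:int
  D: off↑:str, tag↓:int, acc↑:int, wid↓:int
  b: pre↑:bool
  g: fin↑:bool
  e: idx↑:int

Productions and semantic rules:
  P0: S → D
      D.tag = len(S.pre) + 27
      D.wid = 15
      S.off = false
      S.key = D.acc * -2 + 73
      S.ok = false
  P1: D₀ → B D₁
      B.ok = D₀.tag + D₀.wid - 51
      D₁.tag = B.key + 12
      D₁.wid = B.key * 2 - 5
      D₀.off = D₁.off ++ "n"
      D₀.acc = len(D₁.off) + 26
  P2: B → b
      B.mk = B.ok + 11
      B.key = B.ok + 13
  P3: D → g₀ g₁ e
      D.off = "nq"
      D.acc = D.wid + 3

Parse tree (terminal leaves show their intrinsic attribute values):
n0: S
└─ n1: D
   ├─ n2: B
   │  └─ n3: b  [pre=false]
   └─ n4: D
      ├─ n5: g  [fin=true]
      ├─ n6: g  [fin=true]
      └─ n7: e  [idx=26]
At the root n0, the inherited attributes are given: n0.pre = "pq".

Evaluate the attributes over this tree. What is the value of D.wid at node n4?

1. n0.pre = "pq"  [given at root]
2. n1.tag = 29  [len(S.pre) + 27]
3. n1.wid = 15  [15]
4. n2.ok = -7  [D₀.tag + D₀.wid - 51]
5. n3.pre = false  [terminal]
6. n2.mk = 4  [B.ok + 11]
7. n2.key = 6  [B.ok + 13]
8. n4.tag = 18  [B.key + 12]
9. n4.wid = 7  [B.key * 2 - 5]
10. n5.fin = true  [terminal]
11. n6.fin = true  [terminal]
12. n7.idx = 26  [terminal]
13. n4.off = "nq"  ["nq"]
14. n4.acc = 10  [D.wid + 3]
15. n1.off = "nqn"  [D₁.off ++ "n"]
16. n1.acc = 28  [len(D₁.off) + 26]
17. n0.off = false  [false]
18. n0.key = 17  [D.acc * -2 + 73]
19. n0.ok = false  [false]

7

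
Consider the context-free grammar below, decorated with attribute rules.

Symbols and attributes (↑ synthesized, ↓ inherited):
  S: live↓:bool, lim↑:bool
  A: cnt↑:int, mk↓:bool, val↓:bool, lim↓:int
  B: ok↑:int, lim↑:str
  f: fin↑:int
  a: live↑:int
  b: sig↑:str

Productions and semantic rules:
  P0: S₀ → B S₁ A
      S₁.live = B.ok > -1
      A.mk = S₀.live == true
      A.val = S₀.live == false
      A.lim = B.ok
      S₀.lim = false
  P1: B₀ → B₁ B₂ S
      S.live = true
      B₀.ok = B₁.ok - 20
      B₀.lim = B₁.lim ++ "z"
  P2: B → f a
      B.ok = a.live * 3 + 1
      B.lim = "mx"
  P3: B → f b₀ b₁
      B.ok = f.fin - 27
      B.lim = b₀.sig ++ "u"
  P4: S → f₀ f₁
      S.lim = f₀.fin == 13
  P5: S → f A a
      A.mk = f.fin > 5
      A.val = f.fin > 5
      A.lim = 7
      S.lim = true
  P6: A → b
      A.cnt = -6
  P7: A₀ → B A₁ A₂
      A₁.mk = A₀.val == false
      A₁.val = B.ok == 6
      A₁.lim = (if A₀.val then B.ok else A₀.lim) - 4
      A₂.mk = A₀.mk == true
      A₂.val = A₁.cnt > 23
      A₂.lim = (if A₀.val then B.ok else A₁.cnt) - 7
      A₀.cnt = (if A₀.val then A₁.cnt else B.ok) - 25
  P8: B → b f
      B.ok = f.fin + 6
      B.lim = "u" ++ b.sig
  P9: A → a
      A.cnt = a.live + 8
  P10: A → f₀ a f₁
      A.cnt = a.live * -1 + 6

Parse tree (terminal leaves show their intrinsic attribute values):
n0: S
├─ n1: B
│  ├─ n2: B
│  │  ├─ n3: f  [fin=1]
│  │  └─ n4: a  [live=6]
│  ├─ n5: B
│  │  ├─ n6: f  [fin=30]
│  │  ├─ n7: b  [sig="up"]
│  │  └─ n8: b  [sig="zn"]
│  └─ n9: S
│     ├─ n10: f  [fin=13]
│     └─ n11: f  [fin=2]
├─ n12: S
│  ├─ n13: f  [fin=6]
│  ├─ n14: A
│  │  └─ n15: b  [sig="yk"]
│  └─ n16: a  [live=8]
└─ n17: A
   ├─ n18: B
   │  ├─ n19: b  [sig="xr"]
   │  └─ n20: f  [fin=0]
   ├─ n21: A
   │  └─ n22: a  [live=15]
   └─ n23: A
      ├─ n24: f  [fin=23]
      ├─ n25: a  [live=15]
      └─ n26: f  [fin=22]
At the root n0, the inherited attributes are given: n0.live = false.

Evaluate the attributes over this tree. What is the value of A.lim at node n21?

1. n0.live = false  [given at root]
2. n3.fin = 1  [terminal]
3. n4.live = 6  [terminal]
4. n2.ok = 19  [a.live * 3 + 1]
5. n2.lim = "mx"  ["mx"]
6. n6.fin = 30  [terminal]
7. n7.sig = "up"  [terminal]
8. n8.sig = "zn"  [terminal]
9. n5.ok = 3  [f.fin - 27]
10. n5.lim = "upu"  [b₀.sig ++ "u"]
11. n9.live = true  [true]
12. n10.fin = 13  [terminal]
13. n11.fin = 2  [terminal]
14. n9.lim = true  [f₀.fin == 13]
15. n1.ok = -1  [B₁.ok - 20]
16. n1.lim = "mxz"  [B₁.lim ++ "z"]
17. n12.live = false  [B.ok > -1]
18. n13.fin = 6  [terminal]
19. n14.mk = true  [f.fin > 5]
20. n14.val = true  [f.fin > 5]
21. n14.lim = 7  [7]
22. n15.sig = "yk"  [terminal]
23. n14.cnt = -6  [-6]
24. n16.live = 8  [terminal]
25. n12.lim = true  [true]
26. n17.mk = false  [S₀.live == true]
27. n17.val = true  [S₀.live == false]
28. n17.lim = -1  [B.ok]
29. n19.sig = "xr"  [terminal]
30. n20.fin = 0  [terminal]
31. n18.ok = 6  [f.fin + 6]
32. n18.lim = "uxr"  ["u" ++ b.sig]
33. n21.mk = false  [A₀.val == false]
34. n21.val = true  [B.ok == 6]
35. n21.lim = 2  [(if A₀.val then B.ok else A₀.lim) - 4]
36. n22.live = 15  [terminal]
37. n21.cnt = 23  [a.live + 8]
38. n23.mk = false  [A₀.mk == true]
39. n23.val = false  [A₁.cnt > 23]
40. n23.lim = -1  [(if A₀.val then B.ok else A₁.cnt) - 7]
41. n24.fin = 23  [terminal]
42. n25.live = 15  [terminal]
43. n26.fin = 22  [terminal]
44. n23.cnt = -9  [a.live * -1 + 6]
45. n17.cnt = -2  [(if A₀.val then A₁.cnt else B.ok) - 25]
46. n0.lim = false  [false]

2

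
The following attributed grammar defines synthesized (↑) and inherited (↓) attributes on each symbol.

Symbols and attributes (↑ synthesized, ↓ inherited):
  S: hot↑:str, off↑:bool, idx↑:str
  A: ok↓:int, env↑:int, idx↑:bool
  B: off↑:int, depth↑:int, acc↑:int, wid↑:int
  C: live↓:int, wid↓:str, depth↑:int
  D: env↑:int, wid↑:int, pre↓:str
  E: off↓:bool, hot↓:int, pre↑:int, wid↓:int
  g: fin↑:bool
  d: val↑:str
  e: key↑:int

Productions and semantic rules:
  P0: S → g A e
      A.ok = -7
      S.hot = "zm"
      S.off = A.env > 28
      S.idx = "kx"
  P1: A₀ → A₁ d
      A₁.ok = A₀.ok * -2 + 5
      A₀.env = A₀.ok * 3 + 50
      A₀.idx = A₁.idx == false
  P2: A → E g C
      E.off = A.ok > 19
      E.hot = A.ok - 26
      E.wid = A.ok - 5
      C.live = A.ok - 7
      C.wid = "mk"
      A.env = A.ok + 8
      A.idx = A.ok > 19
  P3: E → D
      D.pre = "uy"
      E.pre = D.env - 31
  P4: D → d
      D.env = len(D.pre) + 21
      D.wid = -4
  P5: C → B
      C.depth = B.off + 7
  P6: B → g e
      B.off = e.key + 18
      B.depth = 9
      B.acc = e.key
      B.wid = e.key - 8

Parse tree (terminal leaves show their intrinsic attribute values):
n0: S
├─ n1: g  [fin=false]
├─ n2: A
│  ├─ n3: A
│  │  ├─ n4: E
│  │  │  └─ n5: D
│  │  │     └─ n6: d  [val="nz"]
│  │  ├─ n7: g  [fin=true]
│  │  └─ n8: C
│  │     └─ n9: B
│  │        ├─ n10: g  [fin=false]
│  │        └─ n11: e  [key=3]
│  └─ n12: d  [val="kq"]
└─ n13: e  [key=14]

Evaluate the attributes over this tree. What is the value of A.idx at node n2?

1. n1.fin = false  [terminal]
2. n2.ok = -7  [-7]
3. n3.ok = 19  [A₀.ok * -2 + 5]
4. n4.off = false  [A.ok > 19]
5. n4.hot = -7  [A.ok - 26]
6. n4.wid = 14  [A.ok - 5]
7. n5.pre = "uy"  ["uy"]
8. n6.val = "nz"  [terminal]
9. n5.env = 23  [len(D.pre) + 21]
10. n5.wid = -4  [-4]
11. n4.pre = -8  [D.env - 31]
12. n7.fin = true  [terminal]
13. n8.live = 12  [A.ok - 7]
14. n8.wid = "mk"  ["mk"]
15. n10.fin = false  [terminal]
16. n11.key = 3  [terminal]
17. n9.off = 21  [e.key + 18]
18. n9.depth = 9  [9]
19. n9.acc = 3  [e.key]
20. n9.wid = -5  [e.key - 8]
21. n8.depth = 28  [B.off + 7]
22. n3.env = 27  [A.ok + 8]
23. n3.idx = false  [A.ok > 19]
24. n12.val = "kq"  [terminal]
25. n2.env = 29  [A₀.ok * 3 + 50]
26. n2.idx = true  [A₁.idx == false]
27. n13.key = 14  [terminal]
28. n0.hot = "zm"  ["zm"]
29. n0.off = true  [A.env > 28]
30. n0.idx = "kx"  ["kx"]

true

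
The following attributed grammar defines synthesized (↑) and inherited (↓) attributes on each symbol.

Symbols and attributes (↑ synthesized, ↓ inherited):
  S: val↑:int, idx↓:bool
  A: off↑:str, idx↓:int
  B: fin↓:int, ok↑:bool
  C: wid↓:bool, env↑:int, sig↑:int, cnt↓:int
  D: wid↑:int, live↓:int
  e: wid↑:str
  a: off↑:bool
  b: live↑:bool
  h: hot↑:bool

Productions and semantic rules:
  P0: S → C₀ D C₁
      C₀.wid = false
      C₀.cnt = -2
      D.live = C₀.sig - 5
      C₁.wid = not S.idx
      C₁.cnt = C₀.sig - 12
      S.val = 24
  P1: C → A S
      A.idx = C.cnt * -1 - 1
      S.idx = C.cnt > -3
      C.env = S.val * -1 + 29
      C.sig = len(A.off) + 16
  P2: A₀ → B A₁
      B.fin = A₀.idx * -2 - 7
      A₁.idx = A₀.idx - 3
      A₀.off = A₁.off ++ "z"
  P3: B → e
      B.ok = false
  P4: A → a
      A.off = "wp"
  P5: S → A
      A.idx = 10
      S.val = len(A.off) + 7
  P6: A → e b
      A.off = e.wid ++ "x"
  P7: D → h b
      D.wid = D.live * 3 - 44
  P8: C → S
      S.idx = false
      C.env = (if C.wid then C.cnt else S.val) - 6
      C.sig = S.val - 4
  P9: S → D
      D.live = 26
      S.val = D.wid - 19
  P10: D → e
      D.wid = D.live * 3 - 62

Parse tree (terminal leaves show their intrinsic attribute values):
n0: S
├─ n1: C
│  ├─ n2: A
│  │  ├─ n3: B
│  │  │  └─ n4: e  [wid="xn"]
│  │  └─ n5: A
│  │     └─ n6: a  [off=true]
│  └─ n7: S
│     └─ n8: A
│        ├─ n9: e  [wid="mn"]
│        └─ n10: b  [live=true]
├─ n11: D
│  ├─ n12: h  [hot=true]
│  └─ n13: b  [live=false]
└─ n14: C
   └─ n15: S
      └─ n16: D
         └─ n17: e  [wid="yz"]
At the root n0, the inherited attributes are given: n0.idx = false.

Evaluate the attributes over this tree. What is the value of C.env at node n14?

1. n0.idx = false  [given at root]
2. n1.wid = false  [false]
3. n1.cnt = -2  [-2]
4. n2.idx = 1  [C.cnt * -1 - 1]
5. n3.fin = -9  [A₀.idx * -2 - 7]
6. n4.wid = "xn"  [terminal]
7. n3.ok = false  [false]
8. n5.idx = -2  [A₀.idx - 3]
9. n6.off = true  [terminal]
10. n5.off = "wp"  ["wp"]
11. n2.off = "wpz"  [A₁.off ++ "z"]
12. n7.idx = true  [C.cnt > -3]
13. n8.idx = 10  [10]
14. n9.wid = "mn"  [terminal]
15. n10.live = true  [terminal]
16. n8.off = "mnx"  [e.wid ++ "x"]
17. n7.val = 10  [len(A.off) + 7]
18. n1.env = 19  [S.val * -1 + 29]
19. n1.sig = 19  [len(A.off) + 16]
20. n11.live = 14  [C₀.sig - 5]
21. n12.hot = true  [terminal]
22. n13.live = false  [terminal]
23. n11.wid = -2  [D.live * 3 - 44]
24. n14.wid = true  [not S.idx]
25. n14.cnt = 7  [C₀.sig - 12]
26. n15.idx = false  [false]
27. n16.live = 26  [26]
28. n17.wid = "yz"  [terminal]
29. n16.wid = 16  [D.live * 3 - 62]
30. n15.val = -3  [D.wid - 19]
31. n14.env = 1  [(if C.wid then C.cnt else S.val) - 6]
32. n14.sig = -7  [S.val - 4]
33. n0.val = 24  [24]

1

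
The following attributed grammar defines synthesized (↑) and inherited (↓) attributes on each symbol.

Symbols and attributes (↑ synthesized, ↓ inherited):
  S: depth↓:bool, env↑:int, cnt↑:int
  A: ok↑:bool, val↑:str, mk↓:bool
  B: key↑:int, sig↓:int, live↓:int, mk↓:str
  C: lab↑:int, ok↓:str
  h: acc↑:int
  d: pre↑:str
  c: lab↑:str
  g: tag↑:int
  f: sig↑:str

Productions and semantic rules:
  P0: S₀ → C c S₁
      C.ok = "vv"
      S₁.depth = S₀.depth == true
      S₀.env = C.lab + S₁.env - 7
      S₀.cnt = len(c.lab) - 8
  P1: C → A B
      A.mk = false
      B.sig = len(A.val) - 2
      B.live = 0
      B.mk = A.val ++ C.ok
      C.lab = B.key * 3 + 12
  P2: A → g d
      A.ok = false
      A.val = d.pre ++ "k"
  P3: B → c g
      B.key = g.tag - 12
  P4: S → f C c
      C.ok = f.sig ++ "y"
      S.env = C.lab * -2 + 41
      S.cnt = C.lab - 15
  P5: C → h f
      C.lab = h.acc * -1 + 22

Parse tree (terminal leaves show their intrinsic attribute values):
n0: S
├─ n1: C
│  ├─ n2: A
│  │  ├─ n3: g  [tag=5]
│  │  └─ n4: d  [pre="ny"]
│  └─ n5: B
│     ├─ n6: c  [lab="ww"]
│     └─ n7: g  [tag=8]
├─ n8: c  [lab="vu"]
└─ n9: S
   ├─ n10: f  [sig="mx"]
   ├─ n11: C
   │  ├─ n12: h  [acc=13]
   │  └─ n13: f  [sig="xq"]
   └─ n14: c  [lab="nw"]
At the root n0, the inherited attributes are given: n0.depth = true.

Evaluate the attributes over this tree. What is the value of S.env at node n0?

1. n0.depth = true  [given at root]
2. n1.ok = "vv"  ["vv"]
3. n2.mk = false  [false]
4. n3.tag = 5  [terminal]
5. n4.pre = "ny"  [terminal]
6. n2.ok = false  [false]
7. n2.val = "nyk"  [d.pre ++ "k"]
8. n5.sig = 1  [len(A.val) - 2]
9. n5.live = 0  [0]
10. n5.mk = "nykvv"  [A.val ++ C.ok]
11. n6.lab = "ww"  [terminal]
12. n7.tag = 8  [terminal]
13. n5.key = -4  [g.tag - 12]
14. n1.lab = 0  [B.key * 3 + 12]
15. n8.lab = "vu"  [terminal]
16. n9.depth = true  [S₀.depth == true]
17. n10.sig = "mx"  [terminal]
18. n11.ok = "mxy"  [f.sig ++ "y"]
19. n12.acc = 13  [terminal]
20. n13.sig = "xq"  [terminal]
21. n11.lab = 9  [h.acc * -1 + 22]
22. n14.lab = "nw"  [terminal]
23. n9.env = 23  [C.lab * -2 + 41]
24. n9.cnt = -6  [C.lab - 15]
25. n0.env = 16  [C.lab + S₁.env - 7]
26. n0.cnt = -6  [len(c.lab) - 8]

16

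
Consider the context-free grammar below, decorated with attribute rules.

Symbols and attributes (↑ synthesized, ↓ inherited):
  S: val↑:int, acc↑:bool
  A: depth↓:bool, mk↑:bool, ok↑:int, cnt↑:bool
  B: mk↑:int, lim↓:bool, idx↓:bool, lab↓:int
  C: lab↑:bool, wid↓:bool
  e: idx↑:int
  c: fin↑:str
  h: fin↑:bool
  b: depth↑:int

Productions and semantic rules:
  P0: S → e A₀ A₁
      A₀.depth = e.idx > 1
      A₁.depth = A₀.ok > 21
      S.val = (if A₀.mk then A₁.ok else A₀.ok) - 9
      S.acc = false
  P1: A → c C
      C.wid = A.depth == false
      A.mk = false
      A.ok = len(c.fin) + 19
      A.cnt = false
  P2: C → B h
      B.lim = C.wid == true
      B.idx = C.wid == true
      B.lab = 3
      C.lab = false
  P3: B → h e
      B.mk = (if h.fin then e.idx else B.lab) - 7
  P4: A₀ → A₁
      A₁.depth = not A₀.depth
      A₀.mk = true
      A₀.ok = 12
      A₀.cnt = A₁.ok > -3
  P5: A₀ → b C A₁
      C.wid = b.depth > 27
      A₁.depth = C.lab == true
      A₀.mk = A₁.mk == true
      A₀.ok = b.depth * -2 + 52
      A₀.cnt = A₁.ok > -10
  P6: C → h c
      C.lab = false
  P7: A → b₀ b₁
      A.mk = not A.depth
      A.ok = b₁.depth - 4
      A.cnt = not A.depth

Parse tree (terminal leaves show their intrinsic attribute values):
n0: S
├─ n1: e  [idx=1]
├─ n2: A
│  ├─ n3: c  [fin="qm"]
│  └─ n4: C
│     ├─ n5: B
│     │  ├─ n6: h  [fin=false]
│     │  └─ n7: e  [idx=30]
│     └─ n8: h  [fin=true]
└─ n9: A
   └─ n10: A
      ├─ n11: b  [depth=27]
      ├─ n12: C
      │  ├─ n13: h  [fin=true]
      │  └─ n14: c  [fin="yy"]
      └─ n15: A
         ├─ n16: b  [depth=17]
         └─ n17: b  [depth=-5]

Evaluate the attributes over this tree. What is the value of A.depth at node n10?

true

1. n1.idx = 1  [terminal]
2. n2.depth = false  [e.idx > 1]
3. n3.fin = "qm"  [terminal]
4. n4.wid = true  [A.depth == false]
5. n5.lim = true  [C.wid == true]
6. n5.idx = true  [C.wid == true]
7. n5.lab = 3  [3]
8. n6.fin = false  [terminal]
9. n7.idx = 30  [terminal]
10. n5.mk = -4  [(if h.fin then e.idx else B.lab) - 7]
11. n8.fin = true  [terminal]
12. n4.lab = false  [false]
13. n2.mk = false  [false]
14. n2.ok = 21  [len(c.fin) + 19]
15. n2.cnt = false  [false]
16. n9.depth = false  [A₀.ok > 21]
17. n10.depth = true  [not A₀.depth]
18. n11.depth = 27  [terminal]
19. n12.wid = false  [b.depth > 27]
20. n13.fin = true  [terminal]
21. n14.fin = "yy"  [terminal]
22. n12.lab = false  [false]
23. n15.depth = false  [C.lab == true]
24. n16.depth = 17  [terminal]
25. n17.depth = -5  [terminal]
26. n15.mk = true  [not A.depth]
27. n15.ok = -9  [b₁.depth - 4]
28. n15.cnt = true  [not A.depth]
29. n10.mk = true  [A₁.mk == true]
30. n10.ok = -2  [b.depth * -2 + 52]
31. n10.cnt = true  [A₁.ok > -10]
32. n9.mk = true  [true]
33. n9.ok = 12  [12]
34. n9.cnt = true  [A₁.ok > -3]
35. n0.val = 12  [(if A₀.mk then A₁.ok else A₀.ok) - 9]
36. n0.acc = false  [false]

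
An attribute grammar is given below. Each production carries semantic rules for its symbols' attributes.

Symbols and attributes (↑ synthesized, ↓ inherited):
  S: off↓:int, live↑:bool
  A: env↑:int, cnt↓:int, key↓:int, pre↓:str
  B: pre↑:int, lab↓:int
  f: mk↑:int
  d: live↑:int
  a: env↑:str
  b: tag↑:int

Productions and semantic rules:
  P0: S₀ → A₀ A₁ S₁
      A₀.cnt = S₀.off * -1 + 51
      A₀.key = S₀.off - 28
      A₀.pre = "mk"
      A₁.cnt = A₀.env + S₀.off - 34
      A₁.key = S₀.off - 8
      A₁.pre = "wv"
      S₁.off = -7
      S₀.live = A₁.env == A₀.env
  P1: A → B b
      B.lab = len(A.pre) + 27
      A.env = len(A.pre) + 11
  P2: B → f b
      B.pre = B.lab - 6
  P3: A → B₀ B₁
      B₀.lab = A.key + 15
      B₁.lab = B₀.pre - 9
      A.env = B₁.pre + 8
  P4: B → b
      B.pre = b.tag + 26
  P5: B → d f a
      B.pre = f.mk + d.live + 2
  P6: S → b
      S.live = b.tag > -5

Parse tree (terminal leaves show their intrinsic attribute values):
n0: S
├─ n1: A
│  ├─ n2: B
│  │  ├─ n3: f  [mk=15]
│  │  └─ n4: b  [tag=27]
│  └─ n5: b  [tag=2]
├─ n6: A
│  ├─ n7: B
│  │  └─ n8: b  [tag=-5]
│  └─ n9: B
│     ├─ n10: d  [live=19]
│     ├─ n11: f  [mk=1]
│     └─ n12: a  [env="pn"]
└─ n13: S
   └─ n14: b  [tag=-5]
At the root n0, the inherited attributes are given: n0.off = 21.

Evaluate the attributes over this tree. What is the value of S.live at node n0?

1. n0.off = 21  [given at root]
2. n1.cnt = 30  [S₀.off * -1 + 51]
3. n1.key = -7  [S₀.off - 28]
4. n1.pre = "mk"  ["mk"]
5. n2.lab = 29  [len(A.pre) + 27]
6. n3.mk = 15  [terminal]
7. n4.tag = 27  [terminal]
8. n2.pre = 23  [B.lab - 6]
9. n5.tag = 2  [terminal]
10. n1.env = 13  [len(A.pre) + 11]
11. n6.cnt = 0  [A₀.env + S₀.off - 34]
12. n6.key = 13  [S₀.off - 8]
13. n6.pre = "wv"  ["wv"]
14. n7.lab = 28  [A.key + 15]
15. n8.tag = -5  [terminal]
16. n7.pre = 21  [b.tag + 26]
17. n9.lab = 12  [B₀.pre - 9]
18. n10.live = 19  [terminal]
19. n11.mk = 1  [terminal]
20. n12.env = "pn"  [terminal]
21. n9.pre = 22  [f.mk + d.live + 2]
22. n6.env = 30  [B₁.pre + 8]
23. n13.off = -7  [-7]
24. n14.tag = -5  [terminal]
25. n13.live = false  [b.tag > -5]
26. n0.live = false  [A₁.env == A₀.env]

false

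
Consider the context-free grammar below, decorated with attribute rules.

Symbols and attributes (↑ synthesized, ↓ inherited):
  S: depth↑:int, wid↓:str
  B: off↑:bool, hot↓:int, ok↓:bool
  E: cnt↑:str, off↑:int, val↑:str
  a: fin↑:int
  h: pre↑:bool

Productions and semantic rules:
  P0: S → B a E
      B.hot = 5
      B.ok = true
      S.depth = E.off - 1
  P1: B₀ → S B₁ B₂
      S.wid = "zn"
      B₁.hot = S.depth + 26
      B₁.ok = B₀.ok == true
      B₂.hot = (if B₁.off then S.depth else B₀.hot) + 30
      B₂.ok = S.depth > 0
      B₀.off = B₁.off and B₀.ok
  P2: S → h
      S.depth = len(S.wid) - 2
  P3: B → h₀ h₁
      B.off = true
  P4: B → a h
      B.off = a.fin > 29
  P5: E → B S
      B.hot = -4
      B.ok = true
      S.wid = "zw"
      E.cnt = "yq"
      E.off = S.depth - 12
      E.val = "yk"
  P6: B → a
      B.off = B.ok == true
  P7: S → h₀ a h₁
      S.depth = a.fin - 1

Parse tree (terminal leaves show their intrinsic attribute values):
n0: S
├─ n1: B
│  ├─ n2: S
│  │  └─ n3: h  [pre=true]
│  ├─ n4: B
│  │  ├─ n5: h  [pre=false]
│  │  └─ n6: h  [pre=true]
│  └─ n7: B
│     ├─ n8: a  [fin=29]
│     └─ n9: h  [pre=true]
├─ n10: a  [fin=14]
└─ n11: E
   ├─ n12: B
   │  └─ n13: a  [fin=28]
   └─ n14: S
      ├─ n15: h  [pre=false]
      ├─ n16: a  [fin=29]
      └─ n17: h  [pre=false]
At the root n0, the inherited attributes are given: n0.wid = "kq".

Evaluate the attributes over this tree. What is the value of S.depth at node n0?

1. n0.wid = "kq"  [given at root]
2. n1.hot = 5  [5]
3. n1.ok = true  [true]
4. n2.wid = "zn"  ["zn"]
5. n3.pre = true  [terminal]
6. n2.depth = 0  [len(S.wid) - 2]
7. n4.hot = 26  [S.depth + 26]
8. n4.ok = true  [B₀.ok == true]
9. n5.pre = false  [terminal]
10. n6.pre = true  [terminal]
11. n4.off = true  [true]
12. n7.hot = 30  [(if B₁.off then S.depth else B₀.hot) + 30]
13. n7.ok = false  [S.depth > 0]
14. n8.fin = 29  [terminal]
15. n9.pre = true  [terminal]
16. n7.off = false  [a.fin > 29]
17. n1.off = true  [B₁.off and B₀.ok]
18. n10.fin = 14  [terminal]
19. n12.hot = -4  [-4]
20. n12.ok = true  [true]
21. n13.fin = 28  [terminal]
22. n12.off = true  [B.ok == true]
23. n14.wid = "zw"  ["zw"]
24. n15.pre = false  [terminal]
25. n16.fin = 29  [terminal]
26. n17.pre = false  [terminal]
27. n14.depth = 28  [a.fin - 1]
28. n11.cnt = "yq"  ["yq"]
29. n11.off = 16  [S.depth - 12]
30. n11.val = "yk"  ["yk"]
31. n0.depth = 15  [E.off - 1]

15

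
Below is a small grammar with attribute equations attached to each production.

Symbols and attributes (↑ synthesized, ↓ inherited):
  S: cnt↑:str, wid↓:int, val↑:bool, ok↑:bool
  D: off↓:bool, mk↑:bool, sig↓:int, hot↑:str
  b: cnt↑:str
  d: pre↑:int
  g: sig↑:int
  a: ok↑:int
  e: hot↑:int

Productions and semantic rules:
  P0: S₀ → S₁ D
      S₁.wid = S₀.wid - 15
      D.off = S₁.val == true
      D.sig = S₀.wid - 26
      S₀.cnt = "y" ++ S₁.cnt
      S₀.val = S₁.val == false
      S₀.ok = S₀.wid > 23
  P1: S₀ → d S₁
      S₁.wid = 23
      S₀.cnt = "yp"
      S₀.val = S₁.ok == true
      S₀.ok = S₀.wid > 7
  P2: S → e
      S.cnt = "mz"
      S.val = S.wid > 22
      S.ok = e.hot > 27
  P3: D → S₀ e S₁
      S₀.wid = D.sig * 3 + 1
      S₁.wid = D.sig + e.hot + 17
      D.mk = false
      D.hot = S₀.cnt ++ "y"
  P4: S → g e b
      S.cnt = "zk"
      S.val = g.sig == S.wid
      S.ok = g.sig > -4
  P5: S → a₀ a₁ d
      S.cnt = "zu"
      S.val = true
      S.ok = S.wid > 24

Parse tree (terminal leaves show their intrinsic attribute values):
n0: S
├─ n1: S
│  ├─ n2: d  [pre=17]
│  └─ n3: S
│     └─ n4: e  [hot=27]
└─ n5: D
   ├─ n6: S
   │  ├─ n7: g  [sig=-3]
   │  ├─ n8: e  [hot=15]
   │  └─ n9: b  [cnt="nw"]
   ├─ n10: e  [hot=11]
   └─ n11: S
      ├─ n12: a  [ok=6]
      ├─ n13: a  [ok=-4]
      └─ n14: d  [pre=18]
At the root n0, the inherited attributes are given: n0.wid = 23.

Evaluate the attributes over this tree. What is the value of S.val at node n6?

false

1. n0.wid = 23  [given at root]
2. n1.wid = 8  [S₀.wid - 15]
3. n2.pre = 17  [terminal]
4. n3.wid = 23  [23]
5. n4.hot = 27  [terminal]
6. n3.cnt = "mz"  ["mz"]
7. n3.val = true  [S.wid > 22]
8. n3.ok = false  [e.hot > 27]
9. n1.cnt = "yp"  ["yp"]
10. n1.val = false  [S₁.ok == true]
11. n1.ok = true  [S₀.wid > 7]
12. n5.off = false  [S₁.val == true]
13. n5.sig = -3  [S₀.wid - 26]
14. n6.wid = -8  [D.sig * 3 + 1]
15. n7.sig = -3  [terminal]
16. n8.hot = 15  [terminal]
17. n9.cnt = "nw"  [terminal]
18. n6.cnt = "zk"  ["zk"]
19. n6.val = false  [g.sig == S.wid]
20. n6.ok = true  [g.sig > -4]
21. n10.hot = 11  [terminal]
22. n11.wid = 25  [D.sig + e.hot + 17]
23. n12.ok = 6  [terminal]
24. n13.ok = -4  [terminal]
25. n14.pre = 18  [terminal]
26. n11.cnt = "zu"  ["zu"]
27. n11.val = true  [true]
28. n11.ok = true  [S.wid > 24]
29. n5.mk = false  [false]
30. n5.hot = "zky"  [S₀.cnt ++ "y"]
31. n0.cnt = "yyp"  ["y" ++ S₁.cnt]
32. n0.val = true  [S₁.val == false]
33. n0.ok = false  [S₀.wid > 23]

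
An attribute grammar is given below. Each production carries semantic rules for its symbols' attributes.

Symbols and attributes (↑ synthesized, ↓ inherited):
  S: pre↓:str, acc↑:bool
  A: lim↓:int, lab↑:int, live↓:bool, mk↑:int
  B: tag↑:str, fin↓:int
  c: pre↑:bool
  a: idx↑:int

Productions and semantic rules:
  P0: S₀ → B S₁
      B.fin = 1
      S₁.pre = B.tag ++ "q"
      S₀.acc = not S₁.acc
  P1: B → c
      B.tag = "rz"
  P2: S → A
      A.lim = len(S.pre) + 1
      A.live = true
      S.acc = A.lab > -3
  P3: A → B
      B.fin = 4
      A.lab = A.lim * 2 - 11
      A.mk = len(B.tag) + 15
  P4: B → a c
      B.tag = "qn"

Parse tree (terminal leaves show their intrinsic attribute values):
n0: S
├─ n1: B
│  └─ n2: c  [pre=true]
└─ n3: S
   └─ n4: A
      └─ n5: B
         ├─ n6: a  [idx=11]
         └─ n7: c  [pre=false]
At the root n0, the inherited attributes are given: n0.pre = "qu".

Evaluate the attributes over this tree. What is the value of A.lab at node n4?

-3

1. n0.pre = "qu"  [given at root]
2. n1.fin = 1  [1]
3. n2.pre = true  [terminal]
4. n1.tag = "rz"  ["rz"]
5. n3.pre = "rzq"  [B.tag ++ "q"]
6. n4.lim = 4  [len(S.pre) + 1]
7. n4.live = true  [true]
8. n5.fin = 4  [4]
9. n6.idx = 11  [terminal]
10. n7.pre = false  [terminal]
11. n5.tag = "qn"  ["qn"]
12. n4.lab = -3  [A.lim * 2 - 11]
13. n4.mk = 17  [len(B.tag) + 15]
14. n3.acc = false  [A.lab > -3]
15. n0.acc = true  [not S₁.acc]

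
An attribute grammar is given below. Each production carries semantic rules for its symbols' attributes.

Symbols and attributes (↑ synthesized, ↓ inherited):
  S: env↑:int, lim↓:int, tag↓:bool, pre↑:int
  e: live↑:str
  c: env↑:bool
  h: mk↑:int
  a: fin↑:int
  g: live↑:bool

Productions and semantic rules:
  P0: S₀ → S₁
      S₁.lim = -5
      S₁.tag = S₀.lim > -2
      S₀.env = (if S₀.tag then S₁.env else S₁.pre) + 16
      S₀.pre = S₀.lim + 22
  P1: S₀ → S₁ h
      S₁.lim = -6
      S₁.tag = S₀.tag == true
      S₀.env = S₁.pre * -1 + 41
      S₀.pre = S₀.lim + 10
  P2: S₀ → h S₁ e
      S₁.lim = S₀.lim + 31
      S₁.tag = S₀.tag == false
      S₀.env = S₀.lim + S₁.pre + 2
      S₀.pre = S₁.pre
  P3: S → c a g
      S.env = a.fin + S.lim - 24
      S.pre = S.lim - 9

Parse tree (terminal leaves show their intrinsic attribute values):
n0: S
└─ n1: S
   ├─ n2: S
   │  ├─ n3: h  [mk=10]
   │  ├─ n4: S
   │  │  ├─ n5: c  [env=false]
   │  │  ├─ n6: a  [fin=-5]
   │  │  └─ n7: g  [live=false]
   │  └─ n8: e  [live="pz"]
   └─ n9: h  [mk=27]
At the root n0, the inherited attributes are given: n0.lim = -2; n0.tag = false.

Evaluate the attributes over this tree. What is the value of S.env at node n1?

1. n0.lim = -2  [given at root]
2. n0.tag = false  [given at root]
3. n1.lim = -5  [-5]
4. n1.tag = false  [S₀.lim > -2]
5. n2.lim = -6  [-6]
6. n2.tag = false  [S₀.tag == true]
7. n3.mk = 10  [terminal]
8. n4.lim = 25  [S₀.lim + 31]
9. n4.tag = true  [S₀.tag == false]
10. n5.env = false  [terminal]
11. n6.fin = -5  [terminal]
12. n7.live = false  [terminal]
13. n4.env = -4  [a.fin + S.lim - 24]
14. n4.pre = 16  [S.lim - 9]
15. n8.live = "pz"  [terminal]
16. n2.env = 12  [S₀.lim + S₁.pre + 2]
17. n2.pre = 16  [S₁.pre]
18. n9.mk = 27  [terminal]
19. n1.env = 25  [S₁.pre * -1 + 41]
20. n1.pre = 5  [S₀.lim + 10]
21. n0.env = 21  [(if S₀.tag then S₁.env else S₁.pre) + 16]
22. n0.pre = 20  [S₀.lim + 22]

25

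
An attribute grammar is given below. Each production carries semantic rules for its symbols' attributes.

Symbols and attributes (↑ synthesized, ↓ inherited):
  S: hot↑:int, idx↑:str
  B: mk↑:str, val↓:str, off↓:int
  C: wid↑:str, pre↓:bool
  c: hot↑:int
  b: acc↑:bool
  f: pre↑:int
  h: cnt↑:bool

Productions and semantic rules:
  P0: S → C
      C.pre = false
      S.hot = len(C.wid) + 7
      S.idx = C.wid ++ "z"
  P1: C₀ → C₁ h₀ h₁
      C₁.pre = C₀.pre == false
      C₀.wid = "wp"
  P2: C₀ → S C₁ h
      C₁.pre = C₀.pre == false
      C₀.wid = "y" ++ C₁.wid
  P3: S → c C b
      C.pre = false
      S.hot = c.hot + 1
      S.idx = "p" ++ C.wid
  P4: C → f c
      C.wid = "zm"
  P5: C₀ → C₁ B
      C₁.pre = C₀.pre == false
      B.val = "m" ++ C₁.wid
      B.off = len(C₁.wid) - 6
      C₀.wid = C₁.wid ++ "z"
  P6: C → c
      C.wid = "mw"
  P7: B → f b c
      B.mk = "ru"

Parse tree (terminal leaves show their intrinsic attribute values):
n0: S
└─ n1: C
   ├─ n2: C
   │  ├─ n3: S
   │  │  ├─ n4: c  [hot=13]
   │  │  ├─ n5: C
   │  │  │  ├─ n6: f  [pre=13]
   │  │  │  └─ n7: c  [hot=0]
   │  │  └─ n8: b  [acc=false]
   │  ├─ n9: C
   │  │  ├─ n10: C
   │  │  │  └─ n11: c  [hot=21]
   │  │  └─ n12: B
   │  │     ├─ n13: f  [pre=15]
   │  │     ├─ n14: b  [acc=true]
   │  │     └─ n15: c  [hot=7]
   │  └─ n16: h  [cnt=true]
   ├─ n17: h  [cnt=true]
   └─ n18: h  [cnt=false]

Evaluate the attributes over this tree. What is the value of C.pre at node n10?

true

1. n1.pre = false  [false]
2. n2.pre = true  [C₀.pre == false]
3. n4.hot = 13  [terminal]
4. n5.pre = false  [false]
5. n6.pre = 13  [terminal]
6. n7.hot = 0  [terminal]
7. n5.wid = "zm"  ["zm"]
8. n8.acc = false  [terminal]
9. n3.hot = 14  [c.hot + 1]
10. n3.idx = "pzm"  ["p" ++ C.wid]
11. n9.pre = false  [C₀.pre == false]
12. n10.pre = true  [C₀.pre == false]
13. n11.hot = 21  [terminal]
14. n10.wid = "mw"  ["mw"]
15. n12.val = "mmw"  ["m" ++ C₁.wid]
16. n12.off = -4  [len(C₁.wid) - 6]
17. n13.pre = 15  [terminal]
18. n14.acc = true  [terminal]
19. n15.hot = 7  [terminal]
20. n12.mk = "ru"  ["ru"]
21. n9.wid = "mwz"  [C₁.wid ++ "z"]
22. n16.cnt = true  [terminal]
23. n2.wid = "ymwz"  ["y" ++ C₁.wid]
24. n17.cnt = true  [terminal]
25. n18.cnt = false  [terminal]
26. n1.wid = "wp"  ["wp"]
27. n0.hot = 9  [len(C.wid) + 7]
28. n0.idx = "wpz"  [C.wid ++ "z"]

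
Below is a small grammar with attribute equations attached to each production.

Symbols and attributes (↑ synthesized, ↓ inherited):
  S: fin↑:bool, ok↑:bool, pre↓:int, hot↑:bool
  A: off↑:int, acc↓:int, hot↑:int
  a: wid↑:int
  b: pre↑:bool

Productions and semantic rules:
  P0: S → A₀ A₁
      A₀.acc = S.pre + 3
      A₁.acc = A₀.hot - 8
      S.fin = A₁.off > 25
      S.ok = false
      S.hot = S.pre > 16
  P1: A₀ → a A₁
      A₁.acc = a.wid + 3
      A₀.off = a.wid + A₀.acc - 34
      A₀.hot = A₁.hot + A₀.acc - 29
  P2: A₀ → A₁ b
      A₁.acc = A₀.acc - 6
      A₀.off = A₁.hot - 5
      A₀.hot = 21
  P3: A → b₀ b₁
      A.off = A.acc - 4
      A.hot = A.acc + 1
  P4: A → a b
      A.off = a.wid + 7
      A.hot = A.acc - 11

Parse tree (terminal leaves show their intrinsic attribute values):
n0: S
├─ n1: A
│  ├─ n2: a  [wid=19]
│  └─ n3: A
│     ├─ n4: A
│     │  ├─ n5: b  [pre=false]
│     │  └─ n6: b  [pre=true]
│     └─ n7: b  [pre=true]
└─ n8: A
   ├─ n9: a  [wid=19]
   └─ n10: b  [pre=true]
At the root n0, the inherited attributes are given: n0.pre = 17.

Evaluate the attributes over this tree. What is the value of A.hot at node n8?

1. n0.pre = 17  [given at root]
2. n1.acc = 20  [S.pre + 3]
3. n2.wid = 19  [terminal]
4. n3.acc = 22  [a.wid + 3]
5. n4.acc = 16  [A₀.acc - 6]
6. n5.pre = false  [terminal]
7. n6.pre = true  [terminal]
8. n4.off = 12  [A.acc - 4]
9. n4.hot = 17  [A.acc + 1]
10. n7.pre = true  [terminal]
11. n3.off = 12  [A₁.hot - 5]
12. n3.hot = 21  [21]
13. n1.off = 5  [a.wid + A₀.acc - 34]
14. n1.hot = 12  [A₁.hot + A₀.acc - 29]
15. n8.acc = 4  [A₀.hot - 8]
16. n9.wid = 19  [terminal]
17. n10.pre = true  [terminal]
18. n8.off = 26  [a.wid + 7]
19. n8.hot = -7  [A.acc - 11]
20. n0.fin = true  [A₁.off > 25]
21. n0.ok = false  [false]
22. n0.hot = true  [S.pre > 16]

-7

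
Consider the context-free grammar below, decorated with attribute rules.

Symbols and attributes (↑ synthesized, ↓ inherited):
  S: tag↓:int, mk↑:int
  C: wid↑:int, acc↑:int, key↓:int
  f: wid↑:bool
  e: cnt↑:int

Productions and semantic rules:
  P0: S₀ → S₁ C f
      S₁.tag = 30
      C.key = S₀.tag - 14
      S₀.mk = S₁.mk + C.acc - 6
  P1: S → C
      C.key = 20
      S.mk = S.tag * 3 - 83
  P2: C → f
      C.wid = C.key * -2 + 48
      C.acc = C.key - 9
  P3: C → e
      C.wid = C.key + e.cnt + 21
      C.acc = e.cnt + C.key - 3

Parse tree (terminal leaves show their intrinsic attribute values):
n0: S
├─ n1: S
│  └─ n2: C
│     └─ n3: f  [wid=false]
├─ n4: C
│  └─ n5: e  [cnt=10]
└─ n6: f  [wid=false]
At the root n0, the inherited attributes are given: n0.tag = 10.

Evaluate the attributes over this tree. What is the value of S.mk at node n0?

1. n0.tag = 10  [given at root]
2. n1.tag = 30  [30]
3. n2.key = 20  [20]
4. n3.wid = false  [terminal]
5. n2.wid = 8  [C.key * -2 + 48]
6. n2.acc = 11  [C.key - 9]
7. n1.mk = 7  [S.tag * 3 - 83]
8. n4.key = -4  [S₀.tag - 14]
9. n5.cnt = 10  [terminal]
10. n4.wid = 27  [C.key + e.cnt + 21]
11. n4.acc = 3  [e.cnt + C.key - 3]
12. n6.wid = false  [terminal]
13. n0.mk = 4  [S₁.mk + C.acc - 6]

4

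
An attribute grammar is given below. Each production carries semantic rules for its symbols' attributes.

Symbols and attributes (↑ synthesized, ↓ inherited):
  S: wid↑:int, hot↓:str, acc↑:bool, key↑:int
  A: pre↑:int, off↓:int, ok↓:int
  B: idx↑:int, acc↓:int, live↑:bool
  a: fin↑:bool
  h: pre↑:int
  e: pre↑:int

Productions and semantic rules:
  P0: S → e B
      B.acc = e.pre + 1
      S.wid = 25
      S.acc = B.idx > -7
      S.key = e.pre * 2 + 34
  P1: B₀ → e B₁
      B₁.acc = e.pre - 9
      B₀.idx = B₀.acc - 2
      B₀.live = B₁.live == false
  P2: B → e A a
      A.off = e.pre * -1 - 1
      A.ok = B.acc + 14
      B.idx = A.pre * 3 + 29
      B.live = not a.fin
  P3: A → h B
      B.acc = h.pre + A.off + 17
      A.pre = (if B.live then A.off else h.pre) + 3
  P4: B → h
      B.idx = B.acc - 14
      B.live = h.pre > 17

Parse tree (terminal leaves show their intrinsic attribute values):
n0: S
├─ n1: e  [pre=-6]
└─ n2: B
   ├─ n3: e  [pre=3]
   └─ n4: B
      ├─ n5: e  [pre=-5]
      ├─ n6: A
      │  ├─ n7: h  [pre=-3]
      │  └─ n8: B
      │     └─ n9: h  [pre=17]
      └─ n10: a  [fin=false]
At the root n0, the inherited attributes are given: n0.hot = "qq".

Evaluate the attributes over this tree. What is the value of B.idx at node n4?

1. n0.hot = "qq"  [given at root]
2. n1.pre = -6  [terminal]
3. n2.acc = -5  [e.pre + 1]
4. n3.pre = 3  [terminal]
5. n4.acc = -6  [e.pre - 9]
6. n5.pre = -5  [terminal]
7. n6.off = 4  [e.pre * -1 - 1]
8. n6.ok = 8  [B.acc + 14]
9. n7.pre = -3  [terminal]
10. n8.acc = 18  [h.pre + A.off + 17]
11. n9.pre = 17  [terminal]
12. n8.idx = 4  [B.acc - 14]
13. n8.live = false  [h.pre > 17]
14. n6.pre = 0  [(if B.live then A.off else h.pre) + 3]
15. n10.fin = false  [terminal]
16. n4.idx = 29  [A.pre * 3 + 29]
17. n4.live = true  [not a.fin]
18. n2.idx = -7  [B₀.acc - 2]
19. n2.live = false  [B₁.live == false]
20. n0.wid = 25  [25]
21. n0.acc = false  [B.idx > -7]
22. n0.key = 22  [e.pre * 2 + 34]

29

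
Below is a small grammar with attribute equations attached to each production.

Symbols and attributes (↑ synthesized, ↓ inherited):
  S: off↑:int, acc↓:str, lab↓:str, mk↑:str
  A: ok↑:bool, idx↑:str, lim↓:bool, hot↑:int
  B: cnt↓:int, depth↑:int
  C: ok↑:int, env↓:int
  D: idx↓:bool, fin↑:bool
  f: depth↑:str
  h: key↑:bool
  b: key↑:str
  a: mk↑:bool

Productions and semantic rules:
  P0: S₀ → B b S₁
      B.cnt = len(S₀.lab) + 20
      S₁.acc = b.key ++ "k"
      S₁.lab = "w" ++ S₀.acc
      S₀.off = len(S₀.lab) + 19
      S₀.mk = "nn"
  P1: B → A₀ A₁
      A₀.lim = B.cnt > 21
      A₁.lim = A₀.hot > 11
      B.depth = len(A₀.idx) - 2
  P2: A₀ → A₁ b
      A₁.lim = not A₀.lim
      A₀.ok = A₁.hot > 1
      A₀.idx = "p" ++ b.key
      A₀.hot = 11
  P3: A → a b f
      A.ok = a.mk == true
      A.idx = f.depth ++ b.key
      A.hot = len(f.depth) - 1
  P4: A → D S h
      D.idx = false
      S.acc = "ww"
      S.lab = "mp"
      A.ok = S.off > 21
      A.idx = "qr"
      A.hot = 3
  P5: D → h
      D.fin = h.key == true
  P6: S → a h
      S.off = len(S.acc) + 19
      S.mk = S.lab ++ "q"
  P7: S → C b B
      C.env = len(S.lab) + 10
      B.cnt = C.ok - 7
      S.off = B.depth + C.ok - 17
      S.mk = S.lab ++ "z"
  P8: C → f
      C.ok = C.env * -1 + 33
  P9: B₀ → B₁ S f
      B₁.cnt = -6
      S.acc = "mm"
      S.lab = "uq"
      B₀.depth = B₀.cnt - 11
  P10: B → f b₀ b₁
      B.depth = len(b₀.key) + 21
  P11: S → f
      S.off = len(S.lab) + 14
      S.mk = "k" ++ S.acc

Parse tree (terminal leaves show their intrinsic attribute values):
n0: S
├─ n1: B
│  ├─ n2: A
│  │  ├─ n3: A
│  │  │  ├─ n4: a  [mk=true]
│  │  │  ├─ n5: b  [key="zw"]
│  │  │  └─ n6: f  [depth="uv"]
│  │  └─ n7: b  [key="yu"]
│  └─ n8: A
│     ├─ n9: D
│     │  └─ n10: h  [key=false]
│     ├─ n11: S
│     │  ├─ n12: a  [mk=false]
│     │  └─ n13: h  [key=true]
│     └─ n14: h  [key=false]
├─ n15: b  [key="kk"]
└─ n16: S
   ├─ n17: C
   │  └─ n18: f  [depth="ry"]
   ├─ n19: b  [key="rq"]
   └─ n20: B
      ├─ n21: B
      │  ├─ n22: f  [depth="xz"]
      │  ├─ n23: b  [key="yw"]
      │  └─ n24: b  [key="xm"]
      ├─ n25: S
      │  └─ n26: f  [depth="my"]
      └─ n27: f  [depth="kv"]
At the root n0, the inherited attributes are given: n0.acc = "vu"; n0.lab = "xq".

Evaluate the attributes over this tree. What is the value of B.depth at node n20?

2

1. n0.acc = "vu"  [given at root]
2. n0.lab = "xq"  [given at root]
3. n1.cnt = 22  [len(S₀.lab) + 20]
4. n2.lim = true  [B.cnt > 21]
5. n3.lim = false  [not A₀.lim]
6. n4.mk = true  [terminal]
7. n5.key = "zw"  [terminal]
8. n6.depth = "uv"  [terminal]
9. n3.ok = true  [a.mk == true]
10. n3.idx = "uvzw"  [f.depth ++ b.key]
11. n3.hot = 1  [len(f.depth) - 1]
12. n7.key = "yu"  [terminal]
13. n2.ok = false  [A₁.hot > 1]
14. n2.idx = "pyu"  ["p" ++ b.key]
15. n2.hot = 11  [11]
16. n8.lim = false  [A₀.hot > 11]
17. n9.idx = false  [false]
18. n10.key = false  [terminal]
19. n9.fin = false  [h.key == true]
20. n11.acc = "ww"  ["ww"]
21. n11.lab = "mp"  ["mp"]
22. n12.mk = false  [terminal]
23. n13.key = true  [terminal]
24. n11.off = 21  [len(S.acc) + 19]
25. n11.mk = "mpq"  [S.lab ++ "q"]
26. n14.key = false  [terminal]
27. n8.ok = false  [S.off > 21]
28. n8.idx = "qr"  ["qr"]
29. n8.hot = 3  [3]
30. n1.depth = 1  [len(A₀.idx) - 2]
31. n15.key = "kk"  [terminal]
32. n16.acc = "kkk"  [b.key ++ "k"]
33. n16.lab = "wvu"  ["w" ++ S₀.acc]
34. n17.env = 13  [len(S.lab) + 10]
35. n18.depth = "ry"  [terminal]
36. n17.ok = 20  [C.env * -1 + 33]
37. n19.key = "rq"  [terminal]
38. n20.cnt = 13  [C.ok - 7]
39. n21.cnt = -6  [-6]
40. n22.depth = "xz"  [terminal]
41. n23.key = "yw"  [terminal]
42. n24.key = "xm"  [terminal]
43. n21.depth = 23  [len(b₀.key) + 21]
44. n25.acc = "mm"  ["mm"]
45. n25.lab = "uq"  ["uq"]
46. n26.depth = "my"  [terminal]
47. n25.off = 16  [len(S.lab) + 14]
48. n25.mk = "kmm"  ["k" ++ S.acc]
49. n27.depth = "kv"  [terminal]
50. n20.depth = 2  [B₀.cnt - 11]
51. n16.off = 5  [B.depth + C.ok - 17]
52. n16.mk = "wvuz"  [S.lab ++ "z"]
53. n0.off = 21  [len(S₀.lab) + 19]
54. n0.mk = "nn"  ["nn"]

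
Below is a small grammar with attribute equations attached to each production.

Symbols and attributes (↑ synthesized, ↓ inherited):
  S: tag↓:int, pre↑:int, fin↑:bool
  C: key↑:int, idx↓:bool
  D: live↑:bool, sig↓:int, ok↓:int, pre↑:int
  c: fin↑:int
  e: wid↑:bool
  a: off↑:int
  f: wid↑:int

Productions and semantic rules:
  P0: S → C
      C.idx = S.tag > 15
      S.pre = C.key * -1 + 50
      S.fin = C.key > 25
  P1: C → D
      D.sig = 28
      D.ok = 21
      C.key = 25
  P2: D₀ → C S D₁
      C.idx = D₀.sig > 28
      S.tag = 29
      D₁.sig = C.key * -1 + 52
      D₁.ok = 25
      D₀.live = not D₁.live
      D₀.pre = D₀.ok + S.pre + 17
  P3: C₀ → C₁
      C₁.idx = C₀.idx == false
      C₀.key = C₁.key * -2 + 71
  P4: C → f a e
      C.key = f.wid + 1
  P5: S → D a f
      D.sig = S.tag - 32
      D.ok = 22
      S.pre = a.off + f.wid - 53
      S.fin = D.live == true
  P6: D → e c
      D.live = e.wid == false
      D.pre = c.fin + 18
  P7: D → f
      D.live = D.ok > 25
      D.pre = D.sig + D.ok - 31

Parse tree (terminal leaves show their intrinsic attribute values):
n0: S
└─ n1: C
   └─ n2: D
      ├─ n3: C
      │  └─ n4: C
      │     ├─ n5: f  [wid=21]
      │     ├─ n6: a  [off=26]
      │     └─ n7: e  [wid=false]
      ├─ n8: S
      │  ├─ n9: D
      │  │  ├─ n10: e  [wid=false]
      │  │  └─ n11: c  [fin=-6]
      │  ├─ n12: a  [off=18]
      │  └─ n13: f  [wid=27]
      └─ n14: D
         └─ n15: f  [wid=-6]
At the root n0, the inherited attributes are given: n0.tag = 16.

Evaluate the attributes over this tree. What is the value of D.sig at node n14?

25

1. n0.tag = 16  [given at root]
2. n1.idx = true  [S.tag > 15]
3. n2.sig = 28  [28]
4. n2.ok = 21  [21]
5. n3.idx = false  [D₀.sig > 28]
6. n4.idx = true  [C₀.idx == false]
7. n5.wid = 21  [terminal]
8. n6.off = 26  [terminal]
9. n7.wid = false  [terminal]
10. n4.key = 22  [f.wid + 1]
11. n3.key = 27  [C₁.key * -2 + 71]
12. n8.tag = 29  [29]
13. n9.sig = -3  [S.tag - 32]
14. n9.ok = 22  [22]
15. n10.wid = false  [terminal]
16. n11.fin = -6  [terminal]
17. n9.live = true  [e.wid == false]
18. n9.pre = 12  [c.fin + 18]
19. n12.off = 18  [terminal]
20. n13.wid = 27  [terminal]
21. n8.pre = -8  [a.off + f.wid - 53]
22. n8.fin = true  [D.live == true]
23. n14.sig = 25  [C.key * -1 + 52]
24. n14.ok = 25  [25]
25. n15.wid = -6  [terminal]
26. n14.live = false  [D.ok > 25]
27. n14.pre = 19  [D.sig + D.ok - 31]
28. n2.live = true  [not D₁.live]
29. n2.pre = 30  [D₀.ok + S.pre + 17]
30. n1.key = 25  [25]
31. n0.pre = 25  [C.key * -1 + 50]
32. n0.fin = false  [C.key > 25]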